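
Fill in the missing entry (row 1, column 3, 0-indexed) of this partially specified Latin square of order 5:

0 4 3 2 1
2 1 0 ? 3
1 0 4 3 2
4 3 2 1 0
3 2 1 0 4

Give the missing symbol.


Row 1 contains symbols [0, 1, 2, 3] — missing [4].
Column 3 contains symbols [0, 1, 2, 3] — missing [4].
The missing symbol must appear in both missing sets; intersection = [4].
Therefore the hidden value is 4.

Missing value = 4.


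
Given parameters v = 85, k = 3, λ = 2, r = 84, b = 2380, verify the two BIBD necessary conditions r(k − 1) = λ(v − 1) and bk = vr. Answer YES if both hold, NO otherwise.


Condition (i): r(k − 1) = 84·2 = 168; λ(v − 1) = 2·84 = 168. Match? YES.
Condition (ii): bk = 2380·3 = 7140; vr = 85·84 = 7140. Match? YES.
Both conditions hold? YES.

YES


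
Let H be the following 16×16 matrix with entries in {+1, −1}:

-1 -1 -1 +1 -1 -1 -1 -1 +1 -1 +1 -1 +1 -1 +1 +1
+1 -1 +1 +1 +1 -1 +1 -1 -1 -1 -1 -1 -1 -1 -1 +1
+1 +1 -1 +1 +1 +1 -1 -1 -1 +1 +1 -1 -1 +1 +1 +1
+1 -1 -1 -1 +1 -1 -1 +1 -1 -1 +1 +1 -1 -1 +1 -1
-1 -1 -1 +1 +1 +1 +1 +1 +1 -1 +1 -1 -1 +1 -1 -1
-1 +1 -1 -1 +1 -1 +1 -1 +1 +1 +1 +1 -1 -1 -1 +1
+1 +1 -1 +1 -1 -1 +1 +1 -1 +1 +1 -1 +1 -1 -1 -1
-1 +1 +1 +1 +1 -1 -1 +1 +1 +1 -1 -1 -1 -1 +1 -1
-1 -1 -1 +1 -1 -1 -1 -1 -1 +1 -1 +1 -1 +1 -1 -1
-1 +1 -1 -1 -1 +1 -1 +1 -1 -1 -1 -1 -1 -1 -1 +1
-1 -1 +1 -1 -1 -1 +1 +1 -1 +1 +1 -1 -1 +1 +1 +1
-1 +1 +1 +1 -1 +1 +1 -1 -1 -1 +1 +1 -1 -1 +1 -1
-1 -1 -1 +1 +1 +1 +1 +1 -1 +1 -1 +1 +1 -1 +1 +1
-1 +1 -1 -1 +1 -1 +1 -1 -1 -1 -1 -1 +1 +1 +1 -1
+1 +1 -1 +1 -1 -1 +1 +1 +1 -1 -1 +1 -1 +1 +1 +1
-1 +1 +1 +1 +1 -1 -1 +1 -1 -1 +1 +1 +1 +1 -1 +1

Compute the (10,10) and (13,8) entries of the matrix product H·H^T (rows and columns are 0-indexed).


Row 8 of H: [-1, -1, -1, 1, -1, -1, -1, -1, -1, 1, -1, 1, -1, 1, -1, -1].
Row 10 of H: [-1, -1, 1, -1, -1, -1, 1, 1, -1, 1, 1, -1, -1, 1, 1, 1].
Row 13 of H: [-1, 1, -1, -1, 1, -1, 1, -1, -1, -1, -1, -1, 1, 1, 1, -1].
(H·H^T)[10][10] = Σ_j H[10][j]·H[10][j] = (-1)² + (-1)² + (1)² + (-1)² + (-1)² + (-1)² + (1)² + (1)² + (-1)² + (1)² + (1)² + (-1)² + (-1)² + (1)² + (1)² + (1)² = 1 + 1 + 1 + 1 + 1 + 1 + 1 + 1 + 1 + 1 + 1 + 1 + 1 + 1 + 1 + 1 = 16.
(H·H^T)[13][8] = Σ_j H[13][j]·H[8][j] = (-1)·(-1) + (1)·(-1) + (-1)·(-1) + (-1)·(1) + (1)·(-1) + (-1)·(-1) + (1)·(-1) + (-1)·(-1) + (-1)·(-1) + (-1)·(1) + (-1)·(-1) + (-1)·(1) + (1)·(-1) + (1)·(1) + (1)·(-1) + (-1)·(-1) = 1 + -1 + 1 + -1 + -1 + 1 + -1 + 1 + 1 + -1 + 1 + -1 + -1 + 1 + -1 + 1 = 0.
So rows 13 and 8 are orthogonal; the diagonal entry equals n = 16.

(10,10) entry = 16; (13,8) entry = 0.


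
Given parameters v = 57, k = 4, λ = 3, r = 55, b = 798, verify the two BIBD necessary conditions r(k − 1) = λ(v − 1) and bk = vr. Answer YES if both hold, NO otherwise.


Condition (i): r(k − 1) = 55·3 = 165; λ(v − 1) = 3·56 = 168. Match? NO.
Condition (ii): bk = 798·4 = 3192; vr = 57·55 = 3135. Match? NO.
Both conditions hold? NO.

NO


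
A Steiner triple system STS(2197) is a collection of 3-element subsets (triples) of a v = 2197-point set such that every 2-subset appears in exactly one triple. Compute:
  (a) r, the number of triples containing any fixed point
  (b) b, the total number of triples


An STS(v) is a 2-(v, 3, 1) BIBD: block size k = 3, λ = 1.
Replication: r(k − 1) = λ(v − 1) ⇒ r·2 = 2197 − 1 = 2196 ⇒ r = 1098.
Block count: b = v(v − 1)/6 = 2197·2196/6 = 4824612/6 = 804102.

r = 1098, b = 804102.


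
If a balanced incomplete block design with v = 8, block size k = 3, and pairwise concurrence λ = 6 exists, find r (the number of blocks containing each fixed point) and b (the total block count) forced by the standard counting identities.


Any 2-(v, k, λ) BIBD satisfies two necessary conditions:
  (i)  Each point sits in r blocks, and counting incidences through any fixed point gives r(k − 1) = λ(v − 1), so r = λ(v − 1)/(k − 1).
  (ii) Total incidences bk = vr, so b = vr/k.
Step 1: r = λ(v − 1)/(k − 1) = 6·(8 − 1)/(3 − 1) = 6·7/2 = 42/2 = 21.
Step 2: b = vr/k = 8·21/3 = 168/3 = 56.
Check integrality: r = 21 ∈ Z ✓, b = 56 ∈ Z ✓.
(These identities are necessary conditions: they determine r and b for any design with these parameters, but do not by themselves prove that one exists.)

r = 21, b = 56.


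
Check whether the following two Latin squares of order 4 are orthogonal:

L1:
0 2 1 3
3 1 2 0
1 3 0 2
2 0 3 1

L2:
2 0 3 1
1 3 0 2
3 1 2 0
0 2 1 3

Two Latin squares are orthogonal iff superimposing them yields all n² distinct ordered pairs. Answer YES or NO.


Form the n² = 16 superimposed pairs (L1[i][j], L2[i][j]), row by row (rows and columns indexed from 0):
row 0: (0,2) (2,0) (1,3) (3,1)
row 1: (3,1) (1,3) (2,0) (0,2)
row 2: (1,3) (3,1) (0,2) (2,0)
row 3: (2,0) (0,2) (3,1) (1,3)
Orthogonality requires all 16 pairs distinct.
But the pair (3,1) repeats: cell (0,3) has L1 = 3, L2 = 1, and cell (1,0) has L1 = 3, L2 = 1.
A repeated pair means some other pair never occurs (only 4 distinct pairs out of 16), so the squares are not orthogonal.
Conclusion: NO.

NO


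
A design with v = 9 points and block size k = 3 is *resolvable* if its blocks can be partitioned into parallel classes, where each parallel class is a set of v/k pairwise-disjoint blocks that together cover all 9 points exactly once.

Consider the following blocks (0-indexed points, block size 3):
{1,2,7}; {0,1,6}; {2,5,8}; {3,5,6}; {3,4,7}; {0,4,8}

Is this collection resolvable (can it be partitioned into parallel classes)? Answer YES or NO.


v = 9, block size k = 3, number of blocks = 6.
For resolvability, blocks must partition into parallel classes of size v/k = 3.
Total blocks must therefore be a multiple of 3: 6 = 3·2 + 0 ⇒ divisible ✓.
Greedy packing gives 2 candidate class(es). Each should be a full parallel class (size 3, covers all 9 points).
  Class 1 (3 blocks): {1,2,7}; {3,5,6}; {0,4,8}. Points covered: [0, 1, 2, 3, 4, 5, 6, 7, 8].
  Class 2 (3 blocks): {0,1,6}; {2,5,8}; {3,4,7}. Points covered: [0, 1, 2, 3, 4, 5, 6, 7, 8].
All classes full (size 3)? YES. All classes cover every point? YES.
Resolvable? YES.

YES


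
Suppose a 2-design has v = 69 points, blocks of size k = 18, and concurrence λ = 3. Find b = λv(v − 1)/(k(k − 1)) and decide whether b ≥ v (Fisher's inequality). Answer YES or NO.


b = λv(v − 1)/(k(k − 1)) = 3·69·68/(18·17) = 14076/306 = 46.
Compare with v = 69: b < v, so Fisher's inequality fails.

NO


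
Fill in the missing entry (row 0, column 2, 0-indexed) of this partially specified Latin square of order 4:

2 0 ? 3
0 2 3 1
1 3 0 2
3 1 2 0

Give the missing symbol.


Row 0 contains symbols [0, 2, 3] — missing [1].
Column 2 contains symbols [0, 2, 3] — missing [1].
The missing symbol must appear in both missing sets; intersection = [1].
Therefore the hidden value is 1.

Missing value = 1.


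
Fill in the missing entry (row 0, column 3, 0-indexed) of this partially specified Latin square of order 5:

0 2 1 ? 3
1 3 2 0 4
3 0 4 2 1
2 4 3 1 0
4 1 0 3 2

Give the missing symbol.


Row 0 contains symbols [0, 1, 2, 3] — missing [4].
Column 3 contains symbols [0, 1, 2, 3] — missing [4].
The missing symbol must appear in both missing sets; intersection = [4].
Therefore the hidden value is 4.

Missing value = 4.


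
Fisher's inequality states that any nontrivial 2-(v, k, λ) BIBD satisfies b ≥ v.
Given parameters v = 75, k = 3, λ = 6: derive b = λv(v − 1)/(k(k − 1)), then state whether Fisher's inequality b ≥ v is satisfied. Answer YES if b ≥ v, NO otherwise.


r = λ(v − 1)/(k − 1) = 6·74/2 = 222.
b = vr/k = 75·222/3 = 5550.
Fisher's inequality: b ≥ v ⇔ 5550 ≥ 75? YES.

YES


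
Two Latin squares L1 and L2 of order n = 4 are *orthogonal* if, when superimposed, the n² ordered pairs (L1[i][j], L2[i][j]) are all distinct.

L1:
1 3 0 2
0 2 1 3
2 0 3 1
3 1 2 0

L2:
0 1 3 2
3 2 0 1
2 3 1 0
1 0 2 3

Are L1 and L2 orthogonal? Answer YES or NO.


Form the n² = 16 superimposed pairs (L1[i][j], L2[i][j]), row by row (rows and columns indexed from 0):
row 0: (1,0) (3,1) (0,3) (2,2)
row 1: (0,3) (2,2) (1,0) (3,1)
row 2: (2,2) (0,3) (3,1) (1,0)
row 3: (3,1) (1,0) (2,2) (0,3)
Orthogonality requires all 16 pairs distinct.
But the pair (0,3) repeats: cell (0,2) has L1 = 0, L2 = 3, and cell (1,0) has L1 = 0, L2 = 3.
A repeated pair means some other pair never occurs (only 4 distinct pairs out of 16), so the squares are not orthogonal.
Conclusion: NO.

NO


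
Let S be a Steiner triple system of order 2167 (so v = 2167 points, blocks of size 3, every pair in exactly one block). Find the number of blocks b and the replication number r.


An STS(v) is a 2-(v, 3, 1) BIBD: block size k = 3, λ = 1.
Replication: r(k − 1) = λ(v − 1) ⇒ r·2 = 2167 − 1 = 2166 ⇒ r = 1083.
Block count: b = v(v − 1)/6 = 2167·2166/6 = 4693722/6 = 782287.
(Check via bk = vr: 782287·3 = 2346861 = 2167·1083 = 2346861 ✓.)

r = 1083, b = 782287.


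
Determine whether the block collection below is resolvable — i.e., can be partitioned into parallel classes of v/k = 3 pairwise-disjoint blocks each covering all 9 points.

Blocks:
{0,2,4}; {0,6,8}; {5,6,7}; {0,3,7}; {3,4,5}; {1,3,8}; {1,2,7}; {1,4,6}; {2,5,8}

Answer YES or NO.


v = 9, block size k = 3, number of blocks = 9.
For resolvability, blocks must partition into parallel classes of size v/k = 3.
Total blocks must therefore be a multiple of 3: 9 = 3·3 + 0 ⇒ divisible ✓.
Greedy packing gives 3 candidate class(es). Each should be a full parallel class (size 3, covers all 9 points).
  Class 1 (3 blocks): {0,2,4}; {5,6,7}; {1,3,8}. Points covered: [0, 1, 2, 3, 4, 5, 6, 7, 8].
  Class 2 (3 blocks): {0,6,8}; {3,4,5}; {1,2,7}. Points covered: [0, 1, 2, 3, 4, 5, 6, 7, 8].
  Class 3 (3 blocks): {0,3,7}; {1,4,6}; {2,5,8}. Points covered: [0, 1, 2, 3, 4, 5, 6, 7, 8].
All classes full (size 3)? YES. All classes cover every point? YES.
Resolvable? YES.

YES


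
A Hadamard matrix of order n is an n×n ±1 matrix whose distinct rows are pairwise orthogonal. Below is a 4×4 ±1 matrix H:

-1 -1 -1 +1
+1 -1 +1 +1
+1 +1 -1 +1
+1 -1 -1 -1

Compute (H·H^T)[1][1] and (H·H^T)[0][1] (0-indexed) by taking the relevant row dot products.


Row 0 of H: [-1, -1, -1, 1].
Row 1 of H: [1, -1, 1, 1].
(H·H^T)[1][1] = Σ_j H[1][j]·H[1][j] = (1)² + (-1)² + (1)² + (1)² = 1 + 1 + 1 + 1 = 4.
(H·H^T)[0][1] = Σ_j H[0][j]·H[1][j] = (-1)·(1) + (-1)·(-1) + (-1)·(1) + (1)·(1) = -1 + 1 + -1 + 1 = 0.
So rows 0 and 1 are orthogonal; the diagonal entry equals n = 4.

(1,1) entry = 4; (0,1) entry = 0.


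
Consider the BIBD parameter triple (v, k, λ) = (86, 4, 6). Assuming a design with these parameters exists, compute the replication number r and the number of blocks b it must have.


Any 2-(v, k, λ) BIBD satisfies two necessary conditions:
  (i)  Each point sits in r blocks, and counting incidences through any fixed point gives r(k − 1) = λ(v − 1), so r = λ(v − 1)/(k − 1).
  (ii) Total incidences bk = vr, so b = vr/k.
Step 1: r = λ(v − 1)/(k − 1) = 6·(86 − 1)/(4 − 1) = 6·85/3 = 510/3 = 170.
Step 2: b = vr/k = 86·170/4 = 14620/4 = 3655.
Check integrality: r = 170 ∈ Z ✓, b = 3655 ∈ Z ✓.
(These identities are necessary conditions: they determine r and b for any design with these parameters, but do not by themselves prove that one exists.)

r = 170, b = 3655.


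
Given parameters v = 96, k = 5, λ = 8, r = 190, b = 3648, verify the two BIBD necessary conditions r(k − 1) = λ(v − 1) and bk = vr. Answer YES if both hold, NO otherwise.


Condition (i): r(k − 1) = 190·4 = 760; λ(v − 1) = 8·95 = 760. Match? YES.
Condition (ii): bk = 3648·5 = 18240; vr = 96·190 = 18240. Match? YES.
Both conditions hold? YES.

YES


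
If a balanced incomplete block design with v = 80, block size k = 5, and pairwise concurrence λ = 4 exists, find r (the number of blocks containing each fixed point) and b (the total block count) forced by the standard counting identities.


Any 2-(v, k, λ) BIBD satisfies two necessary conditions:
  (i)  Each point sits in r blocks, and counting incidences through any fixed point gives r(k − 1) = λ(v − 1), so r = λ(v − 1)/(k − 1).
  (ii) Total incidences bk = vr, so b = vr/k.
Step 1: r = λ(v − 1)/(k − 1) = 4·(80 − 1)/(5 − 1) = 4·79/4 = 316/4 = 79.
Step 2: b = vr/k = 80·79/5 = 6320/5 = 1264.
Check integrality: r = 79 ∈ Z ✓, b = 1264 ∈ Z ✓.
(These identities are necessary conditions: they determine r and b for any design with these parameters, but do not by themselves prove that one exists.)

r = 79, b = 1264.


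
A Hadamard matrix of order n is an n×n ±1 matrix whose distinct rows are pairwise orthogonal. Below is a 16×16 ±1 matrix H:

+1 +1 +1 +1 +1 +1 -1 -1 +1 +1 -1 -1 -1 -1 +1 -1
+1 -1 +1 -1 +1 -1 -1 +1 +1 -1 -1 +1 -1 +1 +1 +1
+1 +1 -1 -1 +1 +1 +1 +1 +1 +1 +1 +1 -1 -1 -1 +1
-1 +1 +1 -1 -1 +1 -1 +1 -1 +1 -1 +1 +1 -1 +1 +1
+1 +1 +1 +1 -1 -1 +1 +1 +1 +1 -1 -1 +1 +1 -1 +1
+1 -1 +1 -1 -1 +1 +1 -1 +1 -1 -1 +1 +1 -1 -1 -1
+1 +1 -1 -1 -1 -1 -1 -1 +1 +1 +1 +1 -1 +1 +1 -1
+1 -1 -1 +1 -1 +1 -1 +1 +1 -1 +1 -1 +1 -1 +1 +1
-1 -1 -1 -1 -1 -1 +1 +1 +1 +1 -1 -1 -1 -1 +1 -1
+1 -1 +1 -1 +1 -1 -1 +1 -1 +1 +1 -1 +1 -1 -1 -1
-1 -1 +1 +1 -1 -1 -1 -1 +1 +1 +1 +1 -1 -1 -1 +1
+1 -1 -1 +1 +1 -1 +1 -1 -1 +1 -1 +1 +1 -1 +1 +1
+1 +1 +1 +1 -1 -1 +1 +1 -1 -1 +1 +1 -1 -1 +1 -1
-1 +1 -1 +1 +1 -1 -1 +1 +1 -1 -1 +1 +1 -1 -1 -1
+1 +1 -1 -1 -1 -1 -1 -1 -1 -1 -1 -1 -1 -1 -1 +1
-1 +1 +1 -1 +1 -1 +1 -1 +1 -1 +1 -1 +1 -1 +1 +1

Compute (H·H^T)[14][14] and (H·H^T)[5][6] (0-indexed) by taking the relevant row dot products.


Row 5 of H: [1, -1, 1, -1, -1, 1, 1, -1, 1, -1, -1, 1, 1, -1, -1, -1].
Row 6 of H: [1, 1, -1, -1, -1, -1, -1, -1, 1, 1, 1, 1, -1, 1, 1, -1].
Row 14 of H: [1, 1, -1, -1, -1, -1, -1, -1, -1, -1, -1, -1, -1, -1, -1, 1].
(H·H^T)[14][14] = Σ_j H[14][j]·H[14][j] = (1)² + (1)² + (-1)² + (-1)² + (-1)² + (-1)² + (-1)² + (-1)² + (-1)² + (-1)² + (-1)² + (-1)² + (-1)² + (-1)² + (-1)² + (1)² = 1 + 1 + 1 + 1 + 1 + 1 + 1 + 1 + 1 + 1 + 1 + 1 + 1 + 1 + 1 + 1 = 16.
(H·H^T)[5][6] = Σ_j H[5][j]·H[6][j] = (1)·(1) + (-1)·(1) + (1)·(-1) + (-1)·(-1) + (-1)·(-1) + (1)·(-1) + (1)·(-1) + (-1)·(-1) + (1)·(1) + (-1)·(1) + (-1)·(1) + (1)·(1) + (1)·(-1) + (-1)·(1) + (-1)·(1) + (-1)·(-1) = 1 + -1 + -1 + 1 + 1 + -1 + -1 + 1 + 1 + -1 + -1 + 1 + -1 + -1 + -1 + 1 = -2.
Rows 5 and 6 are not orthogonal (dot product = -2 ≠ 0), so H is not a Hadamard matrix.

(14,14) entry = 16; (5,6) entry = -2.


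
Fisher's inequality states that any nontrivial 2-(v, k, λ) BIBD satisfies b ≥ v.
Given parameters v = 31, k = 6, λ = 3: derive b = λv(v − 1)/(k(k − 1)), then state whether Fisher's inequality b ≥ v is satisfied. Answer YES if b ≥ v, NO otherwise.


b = λv(v − 1)/(k(k − 1)) = 3·31·30/(6·5) = 2790/30 = 93.
Compare with v = 31: b ≥ v, so Fisher's inequality holds.

YES


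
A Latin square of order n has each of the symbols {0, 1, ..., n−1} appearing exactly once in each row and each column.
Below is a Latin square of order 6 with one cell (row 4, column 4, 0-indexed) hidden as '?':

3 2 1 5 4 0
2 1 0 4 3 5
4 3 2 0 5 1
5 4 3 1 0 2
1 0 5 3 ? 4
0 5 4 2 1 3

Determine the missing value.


Row 4 contains symbols [0, 1, 3, 4, 5] — missing [2].
Column 4 contains symbols [0, 1, 3, 4, 5] — missing [2].
The missing symbol must appear in both missing sets; intersection = [2].
Therefore the hidden value is 2.

Missing value = 2.


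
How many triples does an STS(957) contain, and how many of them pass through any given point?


An STS(v) is a 2-(v, 3, 1) BIBD: block size k = 3, λ = 1.
Replication: r(k − 1) = λ(v − 1) ⇒ r·2 = 957 − 1 = 956 ⇒ r = 478.
Block count: b = v(v − 1)/6 = 957·956/6 = 914892/6 = 152482.
(Check via bk = vr: 152482·3 = 457446 = 957·478 = 457446 ✓.)

r = 478, b = 152482.


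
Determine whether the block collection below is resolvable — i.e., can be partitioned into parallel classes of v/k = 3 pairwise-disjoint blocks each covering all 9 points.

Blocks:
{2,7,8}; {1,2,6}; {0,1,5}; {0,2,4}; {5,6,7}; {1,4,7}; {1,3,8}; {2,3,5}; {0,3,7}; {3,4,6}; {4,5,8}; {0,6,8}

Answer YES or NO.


v = 9, block size k = 3, number of blocks = 12.
For resolvability, blocks must partition into parallel classes of size v/k = 3.
Total blocks must therefore be a multiple of 3: 12 = 3·4 + 0 ⇒ divisible ✓.
Greedy packing gives 4 candidate class(es). Each should be a full parallel class (size 3, covers all 9 points).
  Class 1 (3 blocks): {2,7,8}; {0,1,5}; {3,4,6}. Points covered: [0, 1, 2, 3, 4, 5, 6, 7, 8].
  Class 2 (3 blocks): {1,2,6}; {0,3,7}; {4,5,8}. Points covered: [0, 1, 2, 3, 4, 5, 6, 7, 8].
  Class 3 (3 blocks): {0,2,4}; {5,6,7}; {1,3,8}. Points covered: [0, 1, 2, 3, 4, 5, 6, 7, 8].
  Class 4 (3 blocks): {1,4,7}; {2,3,5}; {0,6,8}. Points covered: [0, 1, 2, 3, 4, 5, 6, 7, 8].
All classes full (size 3)? YES. All classes cover every point? YES.
Resolvable? YES.

YES


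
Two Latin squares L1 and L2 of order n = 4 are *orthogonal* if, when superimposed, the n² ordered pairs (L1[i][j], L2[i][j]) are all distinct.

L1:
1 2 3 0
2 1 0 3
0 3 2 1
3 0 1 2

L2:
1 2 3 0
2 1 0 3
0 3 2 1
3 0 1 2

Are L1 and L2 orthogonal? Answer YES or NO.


Form the n² = 16 superimposed pairs (L1[i][j], L2[i][j]), row by row (rows and columns indexed from 0):
row 0: (1,1) (2,2) (3,3) (0,0)
row 1: (2,2) (1,1) (0,0) (3,3)
row 2: (0,0) (3,3) (2,2) (1,1)
row 3: (3,3) (0,0) (1,1) (2,2)
Orthogonality requires all 16 pairs distinct.
But the pair (2,2) repeats: cell (0,1) has L1 = 2, L2 = 2, and cell (1,0) has L1 = 2, L2 = 2.
A repeated pair means some other pair never occurs (only 4 distinct pairs out of 16), so the squares are not orthogonal.
Conclusion: NO.

NO


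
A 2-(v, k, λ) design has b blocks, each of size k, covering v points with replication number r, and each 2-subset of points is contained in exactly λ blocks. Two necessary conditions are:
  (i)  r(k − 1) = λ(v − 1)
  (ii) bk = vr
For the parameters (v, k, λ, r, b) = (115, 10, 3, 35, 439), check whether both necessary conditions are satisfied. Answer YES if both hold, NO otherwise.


Condition (i): r(k − 1) = 35·9 = 315; λ(v − 1) = 3·114 = 342. Match? NO.
Condition (ii): bk = 439·10 = 4390; vr = 115·35 = 4025. Match? NO.
Both conditions hold? NO.

NO


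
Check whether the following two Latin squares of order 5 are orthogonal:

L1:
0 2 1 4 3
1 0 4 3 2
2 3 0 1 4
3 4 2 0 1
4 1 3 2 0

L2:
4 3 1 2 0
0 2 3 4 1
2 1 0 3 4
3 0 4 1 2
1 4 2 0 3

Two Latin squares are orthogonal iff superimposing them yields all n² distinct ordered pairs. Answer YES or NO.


Form the n² = 25 superimposed pairs (L1[i][j], L2[i][j]), row by row (rows and columns indexed from 0):
row 0: (0,4) (2,3) (1,1) (4,2) (3,0)
row 1: (1,0) (0,2) (4,3) (3,4) (2,1)
row 2: (2,2) (3,1) (0,0) (1,3) (4,4)
row 3: (3,3) (4,0) (2,4) (0,1) (1,2)
row 4: (4,1) (1,4) (3,2) (2,0) (0,3)
Orthogonality requires all 25 pairs distinct.
Check by first coordinate: for each symbol s of L1, list the L2 entries in the n cells where L1 = s; they must all differ.
  L1 = 0: L2 entries (in reading order) 4, 2, 0, 1, 3 — all 5 distinct ✓
  L1 = 1: L2 entries (in reading order) 1, 0, 3, 2, 4 — all 5 distinct ✓
  L1 = 2: L2 entries (in reading order) 3, 1, 2, 4, 0 — all 5 distinct ✓
  L1 = 3: L2 entries (in reading order) 0, 4, 1, 3, 2 — all 5 distinct ✓
  L1 = 4: L2 entries (in reading order) 2, 3, 4, 0, 1 — all 5 distinct ✓
Every symbol of L1 meets every symbol of L2 exactly once, so all 25 pairs are distinct (25 of 25).
Conclusion: YES.

YES


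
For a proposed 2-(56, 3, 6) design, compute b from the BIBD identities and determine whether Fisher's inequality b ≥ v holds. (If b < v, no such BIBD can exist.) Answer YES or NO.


r = λ(v − 1)/(k − 1) = 6·55/2 = 165.
b = vr/k = 56·165/3 = 3080.
Fisher's inequality: b ≥ v ⇔ 3080 ≥ 56? YES.

YES


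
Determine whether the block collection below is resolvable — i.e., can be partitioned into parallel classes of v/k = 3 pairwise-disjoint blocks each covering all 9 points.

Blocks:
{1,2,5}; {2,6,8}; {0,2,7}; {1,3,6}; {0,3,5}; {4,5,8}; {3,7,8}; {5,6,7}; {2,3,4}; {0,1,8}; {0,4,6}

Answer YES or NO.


v = 9, block size k = 3, number of blocks = 11.
For resolvability, blocks must partition into parallel classes of size v/k = 3.
Total blocks must therefore be a multiple of 3: 11 = 3·3 + 2 ⇒ not divisible ✗.
Resolvable? NO.

NO


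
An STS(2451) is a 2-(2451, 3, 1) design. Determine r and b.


An STS(v) is a 2-(v, 3, 1) BIBD: block size k = 3, λ = 1.
Replication: r(k − 1) = λ(v − 1) ⇒ r·2 = 2451 − 1 = 2450 ⇒ r = 1225.
Block count: bk = vr ⇒ b·3 = 2451·1225 = 3002475 ⇒ b = 1000825.

r = 1225, b = 1000825.


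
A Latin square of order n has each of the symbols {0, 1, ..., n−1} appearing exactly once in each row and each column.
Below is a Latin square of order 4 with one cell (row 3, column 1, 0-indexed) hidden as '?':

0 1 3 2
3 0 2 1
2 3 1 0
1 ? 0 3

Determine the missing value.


Row 3 contains symbols [0, 1, 3] — missing [2].
Column 1 contains symbols [0, 1, 3] — missing [2].
The missing symbol must appear in both missing sets; intersection = [2].
Therefore the hidden value is 2.

Missing value = 2.


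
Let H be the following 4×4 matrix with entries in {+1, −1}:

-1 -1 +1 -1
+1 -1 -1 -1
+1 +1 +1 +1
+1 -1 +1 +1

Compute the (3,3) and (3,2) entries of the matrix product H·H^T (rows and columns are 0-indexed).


Row 2 of H: [1, 1, 1, 1].
Row 3 of H: [1, -1, 1, 1].
(H·H^T)[3][3] = Σ_j H[3][j]·H[3][j] = (1)² + (-1)² + (1)² + (1)² = 1 + 1 + 1 + 1 = 4.
(H·H^T)[3][2] = Σ_j H[3][j]·H[2][j] = (1)·(1) + (-1)·(1) + (1)·(1) + (1)·(1) = 1 + -1 + 1 + 1 = 2.
Rows 3 and 2 are not orthogonal (dot product = 2 ≠ 0), so H is not a Hadamard matrix.

(3,3) entry = 4; (3,2) entry = 2.


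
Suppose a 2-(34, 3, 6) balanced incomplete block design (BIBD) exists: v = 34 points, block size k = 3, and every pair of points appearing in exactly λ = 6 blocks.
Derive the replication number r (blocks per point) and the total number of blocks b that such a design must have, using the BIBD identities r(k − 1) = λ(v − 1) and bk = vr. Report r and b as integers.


Any 2-(v, k, λ) BIBD satisfies two necessary conditions:
  (i)  Each point sits in r blocks, and counting incidences through any fixed point gives r(k − 1) = λ(v − 1), so r = λ(v − 1)/(k − 1).
  (ii) Total incidences bk = vr, so b = vr/k.
Step 1: r = λ(v − 1)/(k − 1) = 6·(34 − 1)/(3 − 1) = 6·33/2 = 198/2 = 99.
Step 2: b = vr/k = 34·99/3 = 3366/3 = 1122.
Check integrality: r = 99 ∈ Z ✓, b = 1122 ∈ Z ✓.
(These identities are necessary conditions: they determine r and b for any design with these parameters, but do not by themselves prove that one exists.)

r = 99, b = 1122.


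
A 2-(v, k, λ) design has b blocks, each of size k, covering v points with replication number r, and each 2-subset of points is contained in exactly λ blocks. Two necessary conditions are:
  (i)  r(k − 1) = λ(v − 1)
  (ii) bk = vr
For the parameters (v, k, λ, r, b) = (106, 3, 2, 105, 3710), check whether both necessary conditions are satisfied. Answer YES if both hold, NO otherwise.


Condition (i): r(k − 1) = 105·2 = 210; λ(v − 1) = 2·105 = 210. Match? YES.
Condition (ii): bk = 3710·3 = 11130; vr = 106·105 = 11130. Match? YES.
Both conditions hold? YES.

YES


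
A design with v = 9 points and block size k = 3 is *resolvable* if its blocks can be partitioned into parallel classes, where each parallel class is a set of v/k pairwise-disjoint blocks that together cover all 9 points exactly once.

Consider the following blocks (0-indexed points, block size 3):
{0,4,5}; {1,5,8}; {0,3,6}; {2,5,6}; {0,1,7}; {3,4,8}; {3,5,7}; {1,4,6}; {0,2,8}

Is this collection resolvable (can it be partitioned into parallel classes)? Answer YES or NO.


v = 9, block size k = 3, number of blocks = 9.
For resolvability, blocks must partition into parallel classes of size v/k = 3.
Total blocks must therefore be a multiple of 3: 9 = 3·3 + 0 ⇒ divisible ✓.
Consider block {0,4,5}. It intersects every other block in the collection, so no parallel class of size 3 can contain it.
Since every block must belong to some parallel class in a resolution, the collection cannot be partitioned into parallel classes.
Resolvable? NO.

NO


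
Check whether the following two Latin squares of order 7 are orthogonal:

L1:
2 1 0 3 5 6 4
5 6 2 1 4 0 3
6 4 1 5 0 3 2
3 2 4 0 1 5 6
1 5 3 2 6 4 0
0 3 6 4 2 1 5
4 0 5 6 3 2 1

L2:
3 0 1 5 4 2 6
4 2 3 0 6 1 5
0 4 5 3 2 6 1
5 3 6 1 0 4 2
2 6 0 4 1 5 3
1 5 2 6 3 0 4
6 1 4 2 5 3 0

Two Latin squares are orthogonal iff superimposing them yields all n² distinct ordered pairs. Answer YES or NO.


Form the n² = 49 superimposed pairs (L1[i][j], L2[i][j]), row by row (rows and columns indexed from 0):
row 0: (2,3) (1,0) (0,1) (3,5) (5,4) (6,2) (4,6)
row 1: (5,4) (6,2) (2,3) (1,0) (4,6) (0,1) (3,5)
row 2: (6,0) (4,4) (1,5) (5,3) (0,2) (3,6) (2,1)
row 3: (3,5) (2,3) (4,6) (0,1) (1,0) (5,4) (6,2)
row 4: (1,2) (5,6) (3,0) (2,4) (6,1) (4,5) (0,3)
row 5: (0,1) (3,5) (6,2) (4,6) (2,3) (1,0) (5,4)
row 6: (4,6) (0,1) (5,4) (6,2) (3,5) (2,3) (1,0)
Orthogonality requires all 49 pairs distinct.
But the pair (5,4) repeats: cell (0,4) has L1 = 5, L2 = 4, and cell (1,0) has L1 = 5, L2 = 4.
A repeated pair means some other pair never occurs (only 21 distinct pairs out of 49), so the squares are not orthogonal.
Conclusion: NO.

NO


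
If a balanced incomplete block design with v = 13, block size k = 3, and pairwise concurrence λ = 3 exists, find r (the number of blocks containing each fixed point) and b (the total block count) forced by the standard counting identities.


Any 2-(v, k, λ) BIBD satisfies two necessary conditions:
  (i)  Each point sits in r blocks, and counting incidences through any fixed point gives r(k − 1) = λ(v − 1), so r = λ(v − 1)/(k − 1).
  (ii) Total incidences bk = vr, so b = vr/k.
Step 1: r = λ(v − 1)/(k − 1) = 3·(13 − 1)/(3 − 1) = 3·12/2 = 36/2 = 18.
Step 2: b = vr/k = 13·18/3 = 234/3 = 78.
Check integrality: r = 18 ∈ Z ✓, b = 78 ∈ Z ✓.
(These identities are necessary conditions: they determine r and b for any design with these parameters, but do not by themselves prove that one exists.)

r = 18, b = 78.


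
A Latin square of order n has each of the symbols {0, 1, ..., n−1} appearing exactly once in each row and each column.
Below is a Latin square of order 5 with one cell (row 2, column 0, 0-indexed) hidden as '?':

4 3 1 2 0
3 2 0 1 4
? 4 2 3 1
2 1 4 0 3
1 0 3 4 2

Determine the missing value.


Row 2 contains symbols [1, 2, 3, 4] — missing [0].
Column 0 contains symbols [1, 2, 3, 4] — missing [0].
The missing symbol must appear in both missing sets; intersection = [0].
Therefore the hidden value is 0.

Missing value = 0.


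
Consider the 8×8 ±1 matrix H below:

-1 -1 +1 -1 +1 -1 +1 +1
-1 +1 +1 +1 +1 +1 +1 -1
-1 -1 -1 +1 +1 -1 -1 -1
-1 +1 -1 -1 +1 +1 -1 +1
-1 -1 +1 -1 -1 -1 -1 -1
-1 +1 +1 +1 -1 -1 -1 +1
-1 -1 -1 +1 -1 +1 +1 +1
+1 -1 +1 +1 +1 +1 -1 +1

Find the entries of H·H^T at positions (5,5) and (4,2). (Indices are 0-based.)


Row 2 of H: [-1, -1, -1, 1, 1, -1, -1, -1].
Row 4 of H: [-1, -1, 1, -1, -1, -1, -1, -1].
Row 5 of H: [-1, 1, 1, 1, -1, -1, -1, 1].
(H·H^T)[5][5] = Σ_j H[5][j]·H[5][j] = (-1)² + (1)² + (1)² + (1)² + (-1)² + (-1)² + (-1)² + (1)² = 1 + 1 + 1 + 1 + 1 + 1 + 1 + 1 = 8.
(H·H^T)[4][2] = Σ_j H[4][j]·H[2][j] = (-1)·(-1) + (-1)·(-1) + (1)·(-1) + (-1)·(1) + (-1)·(1) + (-1)·(-1) + (-1)·(-1) + (-1)·(-1) = 1 + 1 + -1 + -1 + -1 + 1 + 1 + 1 = 2.
Rows 4 and 2 are not orthogonal (dot product = 2 ≠ 0), so H is not a Hadamard matrix.

(5,5) entry = 8; (4,2) entry = 2.


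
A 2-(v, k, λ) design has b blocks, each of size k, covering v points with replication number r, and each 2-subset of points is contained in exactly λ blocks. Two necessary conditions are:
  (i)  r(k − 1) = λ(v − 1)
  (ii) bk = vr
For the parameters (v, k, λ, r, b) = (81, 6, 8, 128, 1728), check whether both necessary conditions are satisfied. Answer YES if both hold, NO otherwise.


Condition (i): r(k − 1) = 128·5 = 640; λ(v − 1) = 8·80 = 640. Match? YES.
Condition (ii): bk = 1728·6 = 10368; vr = 81·128 = 10368. Match? YES.
Both conditions hold? YES.

YES


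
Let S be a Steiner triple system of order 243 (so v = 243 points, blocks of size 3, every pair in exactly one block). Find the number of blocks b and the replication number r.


An STS(v) is a 2-(v, 3, 1) BIBD: block size k = 3, λ = 1.
Replication: r(k − 1) = λ(v − 1) ⇒ r·2 = 243 − 1 = 242 ⇒ r = 121.
Block count: b = v(v − 1)/6 = 243·242/6 = 58806/6 = 9801.

r = 121, b = 9801.


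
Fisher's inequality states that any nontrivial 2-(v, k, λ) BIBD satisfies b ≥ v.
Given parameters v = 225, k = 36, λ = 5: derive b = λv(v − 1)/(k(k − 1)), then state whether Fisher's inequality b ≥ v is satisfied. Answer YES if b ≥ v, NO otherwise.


r = λ(v − 1)/(k − 1) = 5·224/35 = 32.
b = vr/k = 225·32/36 = 200.
Fisher's inequality: b ≥ v ⇔ 200 ≥ 225? NO.

NO


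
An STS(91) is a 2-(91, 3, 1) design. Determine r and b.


An STS(v) is a 2-(v, 3, 1) BIBD: block size k = 3, λ = 1.
Replication: r(k − 1) = λ(v − 1) ⇒ r·2 = 91 − 1 = 90 ⇒ r = 45.
Block count: bk = vr ⇒ b·3 = 91·45 = 4095 ⇒ b = 1365.

r = 45, b = 1365.


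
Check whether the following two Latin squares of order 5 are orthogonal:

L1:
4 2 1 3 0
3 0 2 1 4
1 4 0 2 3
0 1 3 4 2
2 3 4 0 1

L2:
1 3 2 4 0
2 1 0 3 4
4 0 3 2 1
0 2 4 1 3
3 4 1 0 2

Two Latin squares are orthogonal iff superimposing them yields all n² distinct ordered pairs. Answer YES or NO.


Form the n² = 25 superimposed pairs (L1[i][j], L2[i][j]), row by row (rows and columns indexed from 0):
row 0: (4,1) (2,3) (1,2) (3,4) (0,0)
row 1: (3,2) (0,1) (2,0) (1,3) (4,4)
row 2: (1,4) (4,0) (0,3) (2,2) (3,1)
row 3: (0,0) (1,2) (3,4) (4,1) (2,3)
row 4: (2,3) (3,4) (4,1) (0,0) (1,2)
Orthogonality requires all 25 pairs distinct.
But the pair (0,0) repeats: cell (0,4) has L1 = 0, L2 = 0, and cell (3,0) has L1 = 0, L2 = 0.
A repeated pair means some other pair never occurs (only 15 distinct pairs out of 25), so the squares are not orthogonal.
Conclusion: NO.

NO


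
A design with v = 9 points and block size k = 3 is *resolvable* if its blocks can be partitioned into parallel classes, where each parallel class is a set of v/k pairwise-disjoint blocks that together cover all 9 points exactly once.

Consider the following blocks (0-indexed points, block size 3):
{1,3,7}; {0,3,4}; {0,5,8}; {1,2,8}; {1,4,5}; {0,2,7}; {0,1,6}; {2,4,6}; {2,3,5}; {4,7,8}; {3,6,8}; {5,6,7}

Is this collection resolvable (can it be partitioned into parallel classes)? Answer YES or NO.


v = 9, block size k = 3, number of blocks = 12.
For resolvability, blocks must partition into parallel classes of size v/k = 3.
Total blocks must therefore be a multiple of 3: 12 = 3·4 + 0 ⇒ divisible ✓.
Greedy packing gives 4 candidate class(es). Each should be a full parallel class (size 3, covers all 9 points).
  Class 1 (3 blocks): {1,3,7}; {0,5,8}; {2,4,6}. Points covered: [0, 1, 2, 3, 4, 5, 6, 7, 8].
  Class 2 (3 blocks): {0,3,4}; {1,2,8}; {5,6,7}. Points covered: [0, 1, 2, 3, 4, 5, 6, 7, 8].
  Class 3 (3 blocks): {1,4,5}; {0,2,7}; {3,6,8}. Points covered: [0, 1, 2, 3, 4, 5, 6, 7, 8].
  Class 4 (3 blocks): {0,1,6}; {2,3,5}; {4,7,8}. Points covered: [0, 1, 2, 3, 4, 5, 6, 7, 8].
All classes full (size 3)? YES. All classes cover every point? YES.
Resolvable? YES.

YES


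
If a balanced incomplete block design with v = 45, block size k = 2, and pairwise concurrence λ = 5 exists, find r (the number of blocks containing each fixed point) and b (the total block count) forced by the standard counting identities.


Any 2-(v, k, λ) BIBD satisfies two necessary conditions:
  (i)  Each point sits in r blocks, and counting incidences through any fixed point gives r(k − 1) = λ(v − 1), so r = λ(v − 1)/(k − 1).
  (ii) Total incidences bk = vr, so b = vr/k.
Step 1: r = λ(v − 1)/(k − 1) = 5·(45 − 1)/(2 − 1) = 5·44/1 = 220/1 = 220.
Step 2: b = vr/k = 45·220/2 = 9900/2 = 4950.
Check integrality: r = 220 ∈ Z ✓, b = 4950 ∈ Z ✓.
(These identities are necessary conditions: they determine r and b for any design with these parameters, but do not by themselves prove that one exists.)

r = 220, b = 4950.


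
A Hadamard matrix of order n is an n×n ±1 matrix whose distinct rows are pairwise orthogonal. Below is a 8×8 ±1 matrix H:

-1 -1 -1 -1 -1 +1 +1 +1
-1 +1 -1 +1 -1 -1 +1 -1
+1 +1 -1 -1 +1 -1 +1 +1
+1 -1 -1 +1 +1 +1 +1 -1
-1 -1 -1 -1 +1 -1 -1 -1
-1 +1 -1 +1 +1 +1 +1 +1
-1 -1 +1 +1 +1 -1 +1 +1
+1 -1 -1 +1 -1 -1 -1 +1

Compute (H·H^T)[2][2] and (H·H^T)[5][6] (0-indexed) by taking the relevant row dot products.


Row 2 of H: [1, 1, -1, -1, 1, -1, 1, 1].
Row 5 of H: [-1, 1, -1, 1, 1, 1, 1, 1].
Row 6 of H: [-1, -1, 1, 1, 1, -1, 1, 1].
(H·H^T)[2][2] = Σ_j H[2][j]·H[2][j] = (1)² + (1)² + (-1)² + (-1)² + (1)² + (-1)² + (1)² + (1)² = 1 + 1 + 1 + 1 + 1 + 1 + 1 + 1 = 8.
(H·H^T)[5][6] = Σ_j H[5][j]·H[6][j] = (-1)·(-1) + (1)·(-1) + (-1)·(1) + (1)·(1) + (1)·(1) + (1)·(-1) + (1)·(1) + (1)·(1) = 1 + -1 + -1 + 1 + 1 + -1 + 1 + 1 = 2.
Rows 5 and 6 are not orthogonal (dot product = 2 ≠ 0), so H is not a Hadamard matrix.

(2,2) entry = 8; (5,6) entry = 2.


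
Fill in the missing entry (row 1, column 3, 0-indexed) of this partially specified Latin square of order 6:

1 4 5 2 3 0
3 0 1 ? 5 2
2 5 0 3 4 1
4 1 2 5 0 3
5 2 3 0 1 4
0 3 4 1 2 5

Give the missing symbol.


Row 1 contains symbols [0, 1, 2, 3, 5] — missing [4].
Column 3 contains symbols [0, 1, 2, 3, 5] — missing [4].
The missing symbol must appear in both missing sets; intersection = [4].
Therefore the hidden value is 4.

Missing value = 4.


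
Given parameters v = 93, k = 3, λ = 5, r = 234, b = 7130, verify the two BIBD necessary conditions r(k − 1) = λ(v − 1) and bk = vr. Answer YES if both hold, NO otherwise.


Condition (i): r(k − 1) = 234·2 = 468; λ(v − 1) = 5·92 = 460. Match? NO.
Condition (ii): bk = 7130·3 = 21390; vr = 93·234 = 21762. Match? NO.
Both conditions hold? NO.

NO


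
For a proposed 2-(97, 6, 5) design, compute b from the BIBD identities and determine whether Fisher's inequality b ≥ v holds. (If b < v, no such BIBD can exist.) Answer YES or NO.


r = λ(v − 1)/(k − 1) = 5·96/5 = 96.
b = vr/k = 97·96/6 = 1552.
Fisher's inequality: b ≥ v ⇔ 1552 ≥ 97? YES.

YES


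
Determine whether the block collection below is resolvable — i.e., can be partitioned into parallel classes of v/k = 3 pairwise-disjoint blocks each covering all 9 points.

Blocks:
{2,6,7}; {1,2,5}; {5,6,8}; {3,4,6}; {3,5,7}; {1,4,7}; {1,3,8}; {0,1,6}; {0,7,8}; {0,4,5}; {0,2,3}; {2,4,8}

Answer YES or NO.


v = 9, block size k = 3, number of blocks = 12.
For resolvability, blocks must partition into parallel classes of size v/k = 3.
Total blocks must therefore be a multiple of 3: 12 = 3·4 + 0 ⇒ divisible ✓.
Greedy packing gives 4 candidate class(es). Each should be a full parallel class (size 3, covers all 9 points).
  Class 1 (3 blocks): {2,6,7}; {1,3,8}; {0,4,5}. Points covered: [0, 1, 2, 3, 4, 5, 6, 7, 8].
  Class 2 (3 blocks): {1,2,5}; {3,4,6}; {0,7,8}. Points covered: [0, 1, 2, 3, 4, 5, 6, 7, 8].
  Class 3 (3 blocks): {5,6,8}; {1,4,7}; {0,2,3}. Points covered: [0, 1, 2, 3, 4, 5, 6, 7, 8].
  Class 4 (3 blocks): {3,5,7}; {0,1,6}; {2,4,8}. Points covered: [0, 1, 2, 3, 4, 5, 6, 7, 8].
All classes full (size 3)? YES. All classes cover every point? YES.
Resolvable? YES.

YES


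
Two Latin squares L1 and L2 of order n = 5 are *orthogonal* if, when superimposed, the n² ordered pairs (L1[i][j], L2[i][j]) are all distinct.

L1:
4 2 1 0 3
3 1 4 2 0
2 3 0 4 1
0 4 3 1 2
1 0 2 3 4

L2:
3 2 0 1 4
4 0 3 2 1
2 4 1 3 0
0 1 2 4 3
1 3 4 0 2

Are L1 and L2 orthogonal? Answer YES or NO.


Form the n² = 25 superimposed pairs (L1[i][j], L2[i][j]), row by row (rows and columns indexed from 0):
row 0: (4,3) (2,2) (1,0) (0,1) (3,4)
row 1: (3,4) (1,0) (4,3) (2,2) (0,1)
row 2: (2,2) (3,4) (0,1) (4,3) (1,0)
row 3: (0,0) (4,1) (3,2) (1,4) (2,3)
row 4: (1,1) (0,3) (2,4) (3,0) (4,2)
Orthogonality requires all 25 pairs distinct.
But the pair (3,4) repeats: cell (0,4) has L1 = 3, L2 = 4, and cell (1,0) has L1 = 3, L2 = 4.
A repeated pair means some other pair never occurs (only 15 distinct pairs out of 25), so the squares are not orthogonal.
Conclusion: NO.

NO


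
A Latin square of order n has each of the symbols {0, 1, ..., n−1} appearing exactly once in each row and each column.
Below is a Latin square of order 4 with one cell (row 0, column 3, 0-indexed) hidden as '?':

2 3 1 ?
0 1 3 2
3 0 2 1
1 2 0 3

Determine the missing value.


Row 0 contains symbols [1, 2, 3] — missing [0].
Column 3 contains symbols [1, 2, 3] — missing [0].
The missing symbol must appear in both missing sets; intersection = [0].
Therefore the hidden value is 0.

Missing value = 0.


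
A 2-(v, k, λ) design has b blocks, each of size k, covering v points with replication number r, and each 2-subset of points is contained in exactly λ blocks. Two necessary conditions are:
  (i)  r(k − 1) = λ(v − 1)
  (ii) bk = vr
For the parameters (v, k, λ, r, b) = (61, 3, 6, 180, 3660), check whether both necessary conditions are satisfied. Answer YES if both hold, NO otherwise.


Condition (i): r(k − 1) = 180·2 = 360; λ(v − 1) = 6·60 = 360. Match? YES.
Condition (ii): bk = 3660·3 = 10980; vr = 61·180 = 10980. Match? YES.
Both conditions hold? YES.

YES


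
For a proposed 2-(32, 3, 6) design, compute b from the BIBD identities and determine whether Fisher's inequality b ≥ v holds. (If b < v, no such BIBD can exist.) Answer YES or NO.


r = λ(v − 1)/(k − 1) = 6·31/2 = 93.
b = vr/k = 32·93/3 = 992.
Fisher's inequality: b ≥ v ⇔ 992 ≥ 32? YES.

YES


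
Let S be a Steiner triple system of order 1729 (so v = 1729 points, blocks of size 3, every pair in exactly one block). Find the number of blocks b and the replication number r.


An STS(v) is a 2-(v, 3, 1) BIBD: block size k = 3, λ = 1.
Replication: r(k − 1) = λ(v − 1) ⇒ r·2 = 1729 − 1 = 1728 ⇒ r = 864.
Block count: bk = vr ⇒ b·3 = 1729·864 = 1493856 ⇒ b = 497952.

r = 864, b = 497952.


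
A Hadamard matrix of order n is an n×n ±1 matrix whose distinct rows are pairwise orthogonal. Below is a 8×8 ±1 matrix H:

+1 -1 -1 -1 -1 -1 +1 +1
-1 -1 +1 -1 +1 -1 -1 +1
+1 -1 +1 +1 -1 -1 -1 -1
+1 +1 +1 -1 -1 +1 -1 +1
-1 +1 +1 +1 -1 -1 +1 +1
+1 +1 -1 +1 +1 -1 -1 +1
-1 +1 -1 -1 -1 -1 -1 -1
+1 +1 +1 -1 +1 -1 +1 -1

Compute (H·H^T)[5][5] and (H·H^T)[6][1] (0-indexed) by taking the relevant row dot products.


Row 1 of H: [-1, -1, 1, -1, 1, -1, -1, 1].
Row 5 of H: [1, 1, -1, 1, 1, -1, -1, 1].
Row 6 of H: [-1, 1, -1, -1, -1, -1, -1, -1].
(H·H^T)[5][5] = Σ_j H[5][j]·H[5][j] = (1)² + (1)² + (-1)² + (1)² + (1)² + (-1)² + (-1)² + (1)² = 1 + 1 + 1 + 1 + 1 + 1 + 1 + 1 = 8.
(H·H^T)[6][1] = Σ_j H[6][j]·H[1][j] = (-1)·(-1) + (1)·(-1) + (-1)·(1) + (-1)·(-1) + (-1)·(1) + (-1)·(-1) + (-1)·(-1) + (-1)·(1) = 1 + -1 + -1 + 1 + -1 + 1 + 1 + -1 = 0.
So rows 6 and 1 are orthogonal; the diagonal entry equals n = 8.

(5,5) entry = 8; (6,1) entry = 0.


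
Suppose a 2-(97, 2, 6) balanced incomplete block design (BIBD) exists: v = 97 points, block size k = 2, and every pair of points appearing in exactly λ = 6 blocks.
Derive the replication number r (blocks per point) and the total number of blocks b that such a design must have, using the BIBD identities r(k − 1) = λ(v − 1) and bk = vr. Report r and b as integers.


Any 2-(v, k, λ) BIBD satisfies two necessary conditions:
  (i)  Each point sits in r blocks, and counting incidences through any fixed point gives r(k − 1) = λ(v − 1), so r = λ(v − 1)/(k − 1).
  (ii) Total incidences bk = vr, so b = vr/k.
Step 1: r = λ(v − 1)/(k − 1) = 6·(97 − 1)/(2 − 1) = 6·96/1 = 576/1 = 576.
Step 2: b = vr/k = 97·576/2 = 55872/2 = 27936.
Check integrality: r = 576 ∈ Z ✓, b = 27936 ∈ Z ✓.
(These identities are necessary conditions: they determine r and b for any design with these parameters, but do not by themselves prove that one exists.)

r = 576, b = 27936.
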